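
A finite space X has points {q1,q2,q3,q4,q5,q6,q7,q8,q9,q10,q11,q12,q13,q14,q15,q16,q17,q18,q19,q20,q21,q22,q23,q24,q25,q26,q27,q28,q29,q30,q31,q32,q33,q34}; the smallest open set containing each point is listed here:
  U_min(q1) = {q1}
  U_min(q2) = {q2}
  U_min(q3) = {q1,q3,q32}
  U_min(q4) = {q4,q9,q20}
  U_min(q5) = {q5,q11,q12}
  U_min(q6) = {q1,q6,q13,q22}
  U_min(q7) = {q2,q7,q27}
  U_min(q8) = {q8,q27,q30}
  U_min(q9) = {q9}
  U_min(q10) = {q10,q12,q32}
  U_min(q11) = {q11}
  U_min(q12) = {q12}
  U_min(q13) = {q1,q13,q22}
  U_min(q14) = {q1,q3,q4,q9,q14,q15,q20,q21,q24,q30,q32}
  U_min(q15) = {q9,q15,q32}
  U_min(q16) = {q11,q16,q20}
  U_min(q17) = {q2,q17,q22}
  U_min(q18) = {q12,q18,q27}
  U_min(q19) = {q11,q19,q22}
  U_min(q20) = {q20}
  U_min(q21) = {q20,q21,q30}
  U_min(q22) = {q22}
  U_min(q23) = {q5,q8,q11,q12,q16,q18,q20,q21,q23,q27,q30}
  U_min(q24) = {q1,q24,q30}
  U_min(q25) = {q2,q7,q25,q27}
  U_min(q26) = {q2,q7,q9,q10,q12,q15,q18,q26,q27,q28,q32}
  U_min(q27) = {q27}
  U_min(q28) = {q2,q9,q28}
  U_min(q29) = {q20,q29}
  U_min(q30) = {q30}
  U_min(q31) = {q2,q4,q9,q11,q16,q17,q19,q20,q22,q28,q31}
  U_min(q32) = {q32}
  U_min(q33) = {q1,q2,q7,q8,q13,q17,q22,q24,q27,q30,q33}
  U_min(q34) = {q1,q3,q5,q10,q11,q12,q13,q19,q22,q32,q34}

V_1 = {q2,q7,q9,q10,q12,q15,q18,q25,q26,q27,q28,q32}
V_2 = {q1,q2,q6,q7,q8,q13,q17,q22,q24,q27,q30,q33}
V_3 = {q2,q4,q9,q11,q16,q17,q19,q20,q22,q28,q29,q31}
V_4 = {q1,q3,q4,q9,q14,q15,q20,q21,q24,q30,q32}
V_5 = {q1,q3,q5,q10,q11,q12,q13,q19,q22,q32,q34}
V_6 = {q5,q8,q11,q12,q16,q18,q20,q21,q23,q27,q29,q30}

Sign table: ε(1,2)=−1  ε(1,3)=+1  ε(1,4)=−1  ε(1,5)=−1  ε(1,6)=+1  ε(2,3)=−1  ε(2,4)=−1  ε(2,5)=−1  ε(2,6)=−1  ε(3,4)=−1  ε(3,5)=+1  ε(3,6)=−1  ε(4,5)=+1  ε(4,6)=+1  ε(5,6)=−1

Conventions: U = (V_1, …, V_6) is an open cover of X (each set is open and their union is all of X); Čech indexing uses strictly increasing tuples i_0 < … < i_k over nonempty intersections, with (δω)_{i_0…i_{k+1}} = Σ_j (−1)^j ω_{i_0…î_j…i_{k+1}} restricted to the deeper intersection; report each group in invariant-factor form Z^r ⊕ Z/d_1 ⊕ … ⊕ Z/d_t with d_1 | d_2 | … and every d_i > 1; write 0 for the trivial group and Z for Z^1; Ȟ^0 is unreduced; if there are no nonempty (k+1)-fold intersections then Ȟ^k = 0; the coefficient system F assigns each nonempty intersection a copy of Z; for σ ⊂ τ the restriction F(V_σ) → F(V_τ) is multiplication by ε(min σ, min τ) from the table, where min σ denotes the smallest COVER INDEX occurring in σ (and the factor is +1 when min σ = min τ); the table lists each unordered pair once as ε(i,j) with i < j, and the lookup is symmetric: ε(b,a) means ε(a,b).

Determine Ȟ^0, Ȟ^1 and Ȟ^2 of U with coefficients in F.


nerve of the cover:
  V12={q2,q7,q27} V13={q2,q9,q28} V14={q9,q15,q32} V15={q10,q12,q32} V16={q12,q18,q27} V23={q2,q17,q22} V24={q1,q24,q30} V25={q1,q13,q22} V26={q8,q27,q30} V34={q4,q9,q20} V35={q11,q19,q22} V36={q11,q16,q20,q29} V45={q1,q3,q32} V46={q20,q21,q30} V56={q5,q11,q12}
  V123={q2} V126={q27} V134={q9} V145={q32} V156={q12} V235={q22} V245={q1} V246={q30} V346={q20} V356={q11}
C dims 6,15,10; δ0: rk 6, SNF 1^5·2; δ1: rk 9, SNF 1^9
Ȟ^0 = (6 − 6) − 0 = 0, so Ȟ^0 ≅ 0
Ȟ^1 = (15 − 9) − 6 = 0 plus torsion [2], so Ȟ^1 ≅ Z/2
Ȟ^2 = (10 − 0) − 9 = 1, so Ȟ^2 ≅ Z

Ȟ^0 ≅ 0; Ȟ^1 ≅ Z/2; Ȟ^2 ≅ Z


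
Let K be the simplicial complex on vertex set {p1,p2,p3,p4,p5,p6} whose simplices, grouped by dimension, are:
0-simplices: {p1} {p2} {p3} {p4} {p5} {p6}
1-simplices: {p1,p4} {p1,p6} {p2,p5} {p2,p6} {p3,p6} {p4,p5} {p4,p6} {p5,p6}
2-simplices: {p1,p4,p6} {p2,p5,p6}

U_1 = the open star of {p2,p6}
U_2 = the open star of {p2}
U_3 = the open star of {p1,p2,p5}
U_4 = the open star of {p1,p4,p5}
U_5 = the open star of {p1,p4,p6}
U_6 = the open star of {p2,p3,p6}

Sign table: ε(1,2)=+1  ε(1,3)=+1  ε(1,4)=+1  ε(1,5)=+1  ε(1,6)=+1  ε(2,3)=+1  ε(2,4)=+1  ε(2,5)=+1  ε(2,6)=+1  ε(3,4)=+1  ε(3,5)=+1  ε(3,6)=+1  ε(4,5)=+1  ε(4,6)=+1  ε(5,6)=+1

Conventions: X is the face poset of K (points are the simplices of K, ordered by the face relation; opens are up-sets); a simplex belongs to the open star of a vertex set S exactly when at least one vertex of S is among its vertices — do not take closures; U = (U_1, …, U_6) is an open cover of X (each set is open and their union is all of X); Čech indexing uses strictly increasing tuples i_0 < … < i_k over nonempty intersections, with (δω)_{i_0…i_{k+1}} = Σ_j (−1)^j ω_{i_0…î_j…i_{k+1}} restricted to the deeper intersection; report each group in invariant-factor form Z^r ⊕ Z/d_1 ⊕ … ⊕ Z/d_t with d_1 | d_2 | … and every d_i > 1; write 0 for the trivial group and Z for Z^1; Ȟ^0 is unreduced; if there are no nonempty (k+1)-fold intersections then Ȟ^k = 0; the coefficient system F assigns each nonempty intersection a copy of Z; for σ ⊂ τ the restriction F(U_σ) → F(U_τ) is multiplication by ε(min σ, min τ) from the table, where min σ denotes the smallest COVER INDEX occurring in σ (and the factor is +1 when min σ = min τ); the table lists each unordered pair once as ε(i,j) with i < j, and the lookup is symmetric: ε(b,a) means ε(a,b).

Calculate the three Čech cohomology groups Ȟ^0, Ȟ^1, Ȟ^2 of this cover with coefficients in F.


nerve simplices:
  U1={{p2},{p6},{p1,p6},{p2,p5},{p2,p6},{p3,p6},{p4,p6},{p5,p6},{p1,p4,p6},{p2,p5,p6}} U2={{p2},{p2,p5},{p2,p6},{p2,p5,p6}} U3={{p1},{p2},{p5},{p1,p4},{p1,p6},{p2,p5},{p2,p6},{p4,p5},{p5,p6},{p1,p4,p6},{p2,p5,p6}} U4={{p1},{p4},{p5},{p1,p4},{p1,p6},{p2,p5},{p4,p5},{p4,p6},{p5,p6},{p1,p4,p6},{p2,p5,p6}} U5={{p1},{p4},{p6},{p1,p4},{p1,p6},{p2,p6},{p3,p6},{p4,p5},{p4,p6},{p5,p6},{p1,p4,p6},{p2,p5,p6}} U6={{p2},{p3},{p6},{p1,p6},{p2,p5},{p2,p6},{p3,p6},{p4,p6},{p5,p6},{p1,p4,p6},{p2,p5,p6}}
  U12={{p2},{p2,p5},{p2,p6},{p2,p5,p6}} U13={{p2},{p1,p6},{p2,p5},{p2,p6},{p5,p6},{p1,p4,p6},{p2,p5,p6}} U14={{p1,p6},{p2,p5},{p4,p6},{p5,p6},{p1,p4,p6},{p2,p5,p6}} U15={{p6},{p1,p6},{p2,p6},{p3,p6},{p4,p6},{p5,p6},{p1,p4,p6},{p2,p5,p6}} U16={{p2},{p6},{p1,p6},{p2,p5},{p2,p6},{p3,p6},{p4,p6},{p5,p6},{p1,p4,p6},{p2,p5,p6}} U23={{p2},{p2,p5},{p2,p6},{p2,p5,p6}} U24={{p2,p5},{p2,p5,p6}} U25={{p2,p6},{p2,p5,p6}} U26={{p2},{p2,p5},{p2,p6},{p2,p5,p6}} U34={{p1},{p5},{p1,p4},{p1,p6},{p2,p5},{p4,p5},{p5,p6},{p1,p4,p6},{p2,p5,p6}} U35={{p1},{p1,p4},{p1,p6},{p2,p6},{p4,p5},{p5,p6},{p1,p4,p6},{p2,p5,p6}} U36={{p2},{p1,p6},{p2,p5},{p2,p6},{p5,p6},{p1,p4,p6},{p2,p5,p6}} U45={{p1},{p4},{p1,p4},{p1,p6},{p4,p5},{p4,p6},{p5,p6},{p1,p4,p6},{p2,p5,p6}} U46={{p1,p6},{p2,p5},{p4,p6},{p5,p6},{p1,p4,p6},{p2,p5,p6}} U56={{p6},{p1,p6},{p2,p6},{p3,p6},{p4,p6},{p5,p6},{p1,p4,p6},{p2,p5,p6}}
  U123={{p2},{p2,p5},{p2,p6},{p2,p5,p6}} U124={{p2,p5},{p2,p5,p6}} U125={{p2,p6},{p2,p5,p6}} U126={{p2},{p2,p5},{p2,p6},{p2,p5,p6}} U134={{p1,p6},{p2,p5},{p5,p6},{p1,p4,p6},{p2,p5,p6}} U135={{p1,p6},{p2,p6},{p5,p6},{p1,p4,p6},{p2,p5,p6}} U136={{p2},{p1,p6},{p2,p5},{p2,p6},{p5,p6},{p1,p4,p6},{p2,p5,p6}} U145={{p1,p6},{p4,p6},{p5,p6},{p1,p4,p6},{p2,p5,p6}} U146={{p1,p6},{p2,p5},{p4,p6},{p5,p6},{p1,p4,p6},{p2,p5,p6}} U156={{p6},{p1,p6},{p2,p6},{p3,p6},{p4,p6},{p5,p6},{p1,p4,p6},{p2,p5,p6}} U234={{p2,p5},{p2,p5,p6}} U235={{p2,p6},{p2,p5,p6}} U236={{p2},{p2,p5},{p2,p6},{p2,p5,p6}} U245={{p2,p5,p6}} U246={{p2,p5},{p2,p5,p6}} U256={{p2,p6},{p2,p5,p6}} U345={{p1},{p1,p4},{p1,p6},{p4,p5},{p5,p6},{p1,p4,p6},{p2,p5,p6}} U346={{p1,p6},{p2,p5},{p5,p6},{p1,p4,p6},{p2,p5,p6}} U356={{p1,p6},{p2,p6},{p5,p6},{p1,p4,p6},{p2,p5,p6}} U456={{p1,p6},{p4,p6},{p5,p6},{p1,p4,p6},{p2,p5,p6}}
  U1234={{p2,p5},{p2,p5,p6}} U1235={{p2,p6},{p2,p5,p6}} U1236={{p2},{p2,p5},{p2,p6},{p2,p5,p6}} U1245={{p2,p5,p6}} U1246={{p2,p5},{p2,p5,p6}} U1256={{p2,p6},{p2,p5,p6}} U1345={{p1,p6},{p5,p6},{p1,p4,p6},{p2,p5,p6}} U1346={{p1,p6},{p2,p5},{p5,p6},{p1,p4,p6},{p2,p5,p6}} U1356={{p1,p6},{p2,p6},{p5,p6},{p1,p4,p6},{p2,p5,p6}} U1456={{p1,p6},{p4,p6},{p5,p6},{p1,p4,p6},{p2,p5,p6}} U2345={{p2,p5,p6}} U2346={{p2,p5},{p2,p5,p6}} U2356={{p2,p6},{p2,p5,p6}} U2456={{p2,p5,p6}} U3456={{p1,p6},{p5,p6},{p1,p4,p6},{p2,p5,p6}}
  U12345={{p2,p5,p6}} U12346={{p2,p5},{p2,p5,p6}} U12356={{p2,p6},{p2,p5,p6}} U12456={{p2,p5,p6}} U13456={{p1,p6},{p5,p6},{p1,p4,p6},{p2,p5,p6}} U23456={{p2,p5,p6}}
  U123456={{p2,p5,p6}}
C dims 6,15,20,15; δ0: rk 5, SNF 1^5; δ1: rk 10, SNF 1^10; δ2: rk 10, SNF 1^10
degree 0: 6−5−0 = 1 → Ȟ^0 ≅ Z
degree 1: 15−10−5 = 0 → Ȟ^1 ≅ 0
degree 2: 20−10−10 = 0 → Ȟ^2 ≅ 0

Ȟ^0 = Z,  Ȟ^1 = 0,  Ȟ^2 = 0


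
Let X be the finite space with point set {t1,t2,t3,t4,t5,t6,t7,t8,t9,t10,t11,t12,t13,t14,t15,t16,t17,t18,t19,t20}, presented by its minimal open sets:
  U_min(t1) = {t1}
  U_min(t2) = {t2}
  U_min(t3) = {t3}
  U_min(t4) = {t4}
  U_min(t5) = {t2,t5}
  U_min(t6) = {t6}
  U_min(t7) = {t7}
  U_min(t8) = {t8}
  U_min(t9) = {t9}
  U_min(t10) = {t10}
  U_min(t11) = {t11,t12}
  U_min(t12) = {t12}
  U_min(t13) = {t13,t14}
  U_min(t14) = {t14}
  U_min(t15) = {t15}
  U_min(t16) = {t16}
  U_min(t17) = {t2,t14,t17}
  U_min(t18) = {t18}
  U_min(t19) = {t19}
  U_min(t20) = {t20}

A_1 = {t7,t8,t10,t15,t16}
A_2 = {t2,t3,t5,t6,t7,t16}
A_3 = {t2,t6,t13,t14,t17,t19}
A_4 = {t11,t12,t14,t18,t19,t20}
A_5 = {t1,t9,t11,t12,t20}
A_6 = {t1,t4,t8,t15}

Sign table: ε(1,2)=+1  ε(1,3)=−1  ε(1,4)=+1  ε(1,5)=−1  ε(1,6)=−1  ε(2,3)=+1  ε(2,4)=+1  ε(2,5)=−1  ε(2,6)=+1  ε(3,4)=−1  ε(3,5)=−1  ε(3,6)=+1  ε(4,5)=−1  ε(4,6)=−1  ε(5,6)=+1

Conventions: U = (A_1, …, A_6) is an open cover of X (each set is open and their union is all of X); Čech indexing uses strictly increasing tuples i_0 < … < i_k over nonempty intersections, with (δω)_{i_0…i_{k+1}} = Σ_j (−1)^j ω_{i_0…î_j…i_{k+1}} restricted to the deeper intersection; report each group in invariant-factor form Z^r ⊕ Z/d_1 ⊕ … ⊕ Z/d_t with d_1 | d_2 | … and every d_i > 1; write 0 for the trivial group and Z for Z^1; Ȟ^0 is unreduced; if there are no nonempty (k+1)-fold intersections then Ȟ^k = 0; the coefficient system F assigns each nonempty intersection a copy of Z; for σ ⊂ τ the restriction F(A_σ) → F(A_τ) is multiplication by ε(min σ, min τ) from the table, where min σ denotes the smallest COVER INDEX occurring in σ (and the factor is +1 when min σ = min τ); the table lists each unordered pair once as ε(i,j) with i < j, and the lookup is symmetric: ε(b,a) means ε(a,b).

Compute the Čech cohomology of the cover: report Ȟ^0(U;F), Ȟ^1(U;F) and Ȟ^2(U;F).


nerve of the cover:
  A12={t7,t16} A16={t8,t15} A23={t2,t6} A34={t14,t19} A45={t11,t12,t20} A56={t1}
C dims 6,6; δ0: rk 6, SNF 1^5·2
Ȟ^0 = (6 − 6) − 0 = 0, so Ȟ^0 ≅ 0
Ȟ^1 = (6 − 0) − 6 = 0 plus torsion [2], so Ȟ^1 ≅ Z/2
Ȟ^2 = (0 − 0) − 0 = 0, so Ȟ^2 ≅ 0

Ȟ^0 ≅ 0, Ȟ^1 ≅ Z/2, Ȟ^2 ≅ 0


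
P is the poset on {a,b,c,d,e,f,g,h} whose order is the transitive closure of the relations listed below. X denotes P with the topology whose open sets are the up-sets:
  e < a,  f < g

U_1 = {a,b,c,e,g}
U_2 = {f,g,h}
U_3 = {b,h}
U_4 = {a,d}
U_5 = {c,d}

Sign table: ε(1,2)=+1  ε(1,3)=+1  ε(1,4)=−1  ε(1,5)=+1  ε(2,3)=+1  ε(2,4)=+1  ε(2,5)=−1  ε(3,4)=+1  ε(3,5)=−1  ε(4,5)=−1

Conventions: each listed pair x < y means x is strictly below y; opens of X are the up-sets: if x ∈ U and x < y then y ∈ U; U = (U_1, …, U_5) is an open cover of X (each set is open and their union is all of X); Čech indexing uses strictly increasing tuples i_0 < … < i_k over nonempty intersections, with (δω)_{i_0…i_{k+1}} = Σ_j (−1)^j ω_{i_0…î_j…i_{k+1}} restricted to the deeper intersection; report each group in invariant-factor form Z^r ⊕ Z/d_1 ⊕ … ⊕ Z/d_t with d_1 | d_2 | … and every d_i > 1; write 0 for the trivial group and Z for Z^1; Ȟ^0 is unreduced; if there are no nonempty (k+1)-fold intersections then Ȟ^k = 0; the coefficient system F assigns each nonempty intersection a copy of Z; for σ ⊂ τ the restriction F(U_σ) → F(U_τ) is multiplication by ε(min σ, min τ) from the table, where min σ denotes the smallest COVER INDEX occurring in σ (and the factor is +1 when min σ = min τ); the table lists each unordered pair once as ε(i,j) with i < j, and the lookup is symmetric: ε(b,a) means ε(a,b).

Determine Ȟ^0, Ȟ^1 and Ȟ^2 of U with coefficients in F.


Ȟ^0 ≅ Z, Ȟ^1 ≅ Z^2, Ȟ^2 ≅ 0

nerve simplices:
  U12={g} U13={b} U14={a} U15={c} U23={h} U45={d}
C dims 5,6; δ0: rk 4, SNF 1^4
degree 0: 5−4−0 = 1 → Ȟ^0 ≅ Z
degree 1: 6−0−4 = 2 → Ȟ^1 ≅ Z^2
degree 2: 0−0−0 = 0 → Ȟ^2 ≅ 0


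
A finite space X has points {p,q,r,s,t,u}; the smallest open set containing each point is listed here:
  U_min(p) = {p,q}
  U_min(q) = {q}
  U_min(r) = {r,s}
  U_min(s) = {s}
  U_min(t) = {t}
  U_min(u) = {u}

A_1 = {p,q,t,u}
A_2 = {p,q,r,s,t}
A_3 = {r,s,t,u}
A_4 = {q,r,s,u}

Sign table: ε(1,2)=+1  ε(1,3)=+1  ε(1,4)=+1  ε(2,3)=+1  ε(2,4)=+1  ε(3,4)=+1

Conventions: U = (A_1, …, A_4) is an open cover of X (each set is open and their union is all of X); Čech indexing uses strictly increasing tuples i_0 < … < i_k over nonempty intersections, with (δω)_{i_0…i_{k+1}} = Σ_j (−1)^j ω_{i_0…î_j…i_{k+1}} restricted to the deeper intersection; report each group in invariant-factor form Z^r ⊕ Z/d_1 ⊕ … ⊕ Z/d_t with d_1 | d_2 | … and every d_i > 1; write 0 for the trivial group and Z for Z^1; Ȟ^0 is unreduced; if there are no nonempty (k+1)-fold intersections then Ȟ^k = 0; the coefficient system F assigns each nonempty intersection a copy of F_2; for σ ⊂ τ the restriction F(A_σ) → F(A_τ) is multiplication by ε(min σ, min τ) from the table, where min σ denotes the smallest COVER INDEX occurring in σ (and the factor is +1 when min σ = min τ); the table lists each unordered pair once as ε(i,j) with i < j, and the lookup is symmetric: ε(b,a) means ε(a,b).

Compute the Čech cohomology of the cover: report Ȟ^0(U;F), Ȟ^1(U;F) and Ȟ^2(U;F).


intersection data:
  A12={p,q,t} A13={t,u} A14={q,u} A23={r,s,t} A24={q,r,s} A34={r,s,u}
  A123={t} A124={q} A134={u} A234={r,s}
C dims 4,6,4; δ0: rk_F2 3; δ1: rk_F2 3
Ȟ^0 = (4 − 3) − 0 = 1, so Ȟ^0 ≅ Z/2
Ȟ^1 = (6 − 3) − 3 = 0, so Ȟ^1 ≅ 0
Ȟ^2 = (4 − 0) − 3 = 1, so Ȟ^2 ≅ Z/2

Ȟ^0 = Z/2,  Ȟ^1 = 0,  Ȟ^2 = Z/2


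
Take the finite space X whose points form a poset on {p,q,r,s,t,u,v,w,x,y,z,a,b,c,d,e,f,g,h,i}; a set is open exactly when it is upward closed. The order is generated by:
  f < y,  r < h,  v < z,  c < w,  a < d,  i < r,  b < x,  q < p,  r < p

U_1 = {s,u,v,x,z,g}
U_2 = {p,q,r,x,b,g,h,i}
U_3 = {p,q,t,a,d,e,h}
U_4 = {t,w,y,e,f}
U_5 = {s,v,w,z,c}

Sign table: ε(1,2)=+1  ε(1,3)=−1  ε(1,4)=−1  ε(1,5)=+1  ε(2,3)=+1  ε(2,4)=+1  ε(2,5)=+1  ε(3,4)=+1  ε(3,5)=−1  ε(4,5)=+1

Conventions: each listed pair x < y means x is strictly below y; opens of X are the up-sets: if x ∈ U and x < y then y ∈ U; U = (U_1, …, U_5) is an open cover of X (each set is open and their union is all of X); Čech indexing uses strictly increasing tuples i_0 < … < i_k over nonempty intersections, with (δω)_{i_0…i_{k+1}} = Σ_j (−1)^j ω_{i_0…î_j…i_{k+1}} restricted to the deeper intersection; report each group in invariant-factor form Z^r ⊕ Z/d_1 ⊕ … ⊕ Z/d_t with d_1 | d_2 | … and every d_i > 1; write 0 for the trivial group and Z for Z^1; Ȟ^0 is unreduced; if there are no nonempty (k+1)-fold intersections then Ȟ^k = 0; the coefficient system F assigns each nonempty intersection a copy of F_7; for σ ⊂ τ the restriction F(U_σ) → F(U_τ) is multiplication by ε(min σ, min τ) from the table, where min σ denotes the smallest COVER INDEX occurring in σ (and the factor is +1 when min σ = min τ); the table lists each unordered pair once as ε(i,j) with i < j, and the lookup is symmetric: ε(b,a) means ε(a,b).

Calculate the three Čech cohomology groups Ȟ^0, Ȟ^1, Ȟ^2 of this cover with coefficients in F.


nerve of the cover:
  U12={x,g} U15={s,v,z} U23={p,q,h} U34={t,e} U45={w}
C dims 5,5; δ0: rk_F7 4
Ȟ^0 = (5 − 4) − 0 = 1, so Ȟ^0 ≅ Z/7
Ȟ^1 = (5 − 0) − 4 = 1, so Ȟ^1 ≅ Z/7
Ȟ^2 = (0 − 0) − 0 = 0, so Ȟ^2 ≅ 0

Ȟ^0 ≅ Z/7, Ȟ^1 ≅ Z/7, Ȟ^2 ≅ 0


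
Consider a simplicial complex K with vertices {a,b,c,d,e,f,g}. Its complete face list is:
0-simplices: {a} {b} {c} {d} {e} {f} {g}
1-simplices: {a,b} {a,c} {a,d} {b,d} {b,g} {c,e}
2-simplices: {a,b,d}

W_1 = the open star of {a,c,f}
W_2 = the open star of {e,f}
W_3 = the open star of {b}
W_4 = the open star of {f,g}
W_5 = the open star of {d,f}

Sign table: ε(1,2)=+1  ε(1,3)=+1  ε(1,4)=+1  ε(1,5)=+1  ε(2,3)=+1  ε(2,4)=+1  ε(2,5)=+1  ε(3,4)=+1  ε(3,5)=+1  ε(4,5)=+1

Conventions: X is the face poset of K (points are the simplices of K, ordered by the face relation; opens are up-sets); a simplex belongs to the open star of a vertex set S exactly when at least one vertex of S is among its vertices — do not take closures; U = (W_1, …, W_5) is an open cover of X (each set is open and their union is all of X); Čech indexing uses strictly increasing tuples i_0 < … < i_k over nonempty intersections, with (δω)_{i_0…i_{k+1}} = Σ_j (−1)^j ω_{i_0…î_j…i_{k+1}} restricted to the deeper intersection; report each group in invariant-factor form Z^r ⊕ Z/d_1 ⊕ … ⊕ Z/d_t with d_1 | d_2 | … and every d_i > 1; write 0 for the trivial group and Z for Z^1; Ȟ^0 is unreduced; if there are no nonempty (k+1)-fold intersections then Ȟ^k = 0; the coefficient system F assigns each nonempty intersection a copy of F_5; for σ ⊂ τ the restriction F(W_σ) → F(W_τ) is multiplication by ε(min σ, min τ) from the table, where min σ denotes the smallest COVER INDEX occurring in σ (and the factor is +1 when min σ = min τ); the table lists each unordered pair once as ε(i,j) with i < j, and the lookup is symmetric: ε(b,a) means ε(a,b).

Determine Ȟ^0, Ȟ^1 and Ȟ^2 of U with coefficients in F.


cover nerve:
  W1={{a},{c},{f},{a,b},{a,c},{a,d},{c,e},{a,b,d}} W2={{e},{f},{c,e}} W3={{b},{a,b},{b,d},{b,g},{a,b,d}} W4={{f},{g},{b,g}} W5={{d},{f},{a,d},{b,d},{a,b,d}}
  W12={{f},{c,e}} W13={{a,b},{a,b,d}} W14={{f}} W15={{f},{a,d},{a,b,d}} W24={{f}} W25={{f}} W34={{b,g}} W35={{b,d},{a,b,d}} W45={{f}}
  W124={{f}} W125={{f}} W135={{a,b,d}} W145={{f}} W245={{f}}
  W1245={{f}}
C dims 5,9,5,1; δ0: rk_F5 4; δ1: rk_F5 4; δ2: rk_F5 1
Ȟ^0: (5−4)−0=1 ⇒ Z/5
Ȟ^1: (9−4)−4=1 ⇒ Z/5
Ȟ^2: (5−1)−4=0 ⇒ 0

Ȟ^0 = Z/5, Ȟ^1 = Z/5, Ȟ^2 = 0


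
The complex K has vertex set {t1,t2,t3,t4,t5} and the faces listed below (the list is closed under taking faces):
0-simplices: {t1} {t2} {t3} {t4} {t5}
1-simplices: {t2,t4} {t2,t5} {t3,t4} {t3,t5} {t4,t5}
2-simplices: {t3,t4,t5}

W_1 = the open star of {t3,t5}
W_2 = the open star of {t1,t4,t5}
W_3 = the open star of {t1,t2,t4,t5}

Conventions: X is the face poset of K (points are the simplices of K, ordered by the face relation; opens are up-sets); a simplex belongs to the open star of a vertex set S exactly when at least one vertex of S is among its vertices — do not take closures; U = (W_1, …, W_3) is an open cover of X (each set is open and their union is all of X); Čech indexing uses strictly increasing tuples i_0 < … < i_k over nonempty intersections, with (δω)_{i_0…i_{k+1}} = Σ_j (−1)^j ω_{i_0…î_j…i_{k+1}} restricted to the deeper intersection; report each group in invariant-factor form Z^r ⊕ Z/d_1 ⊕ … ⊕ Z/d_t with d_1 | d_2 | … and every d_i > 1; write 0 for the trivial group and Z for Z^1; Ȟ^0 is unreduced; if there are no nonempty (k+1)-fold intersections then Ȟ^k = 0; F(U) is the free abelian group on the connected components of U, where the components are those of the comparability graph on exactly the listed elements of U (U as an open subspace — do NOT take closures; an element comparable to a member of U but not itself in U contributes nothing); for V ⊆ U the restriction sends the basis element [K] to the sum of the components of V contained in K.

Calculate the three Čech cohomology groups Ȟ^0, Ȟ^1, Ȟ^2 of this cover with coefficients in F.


Ȟ^0 ≅ Z^2; Ȟ^1 ≅ 0; Ȟ^2 ≅ 0

cover nerve:
  W1={{t3},{t5},{t2,t5},{t3,t4},{t3,t5},{t4,t5},{t3,t4,t5}} W2={{t1},{t4},{t5},{t2,t4},{t2,t5},{t3,t4},{t3,t5},{t4,t5},{t3,t4,t5}} W3={{t1},{t2},{t4},{t5},{t2,t4},{t2,t5},{t3,t4},{t3,t5},{t4,t5},{t3,t4,t5}}
  W12={{t5},{t2,t5},{t3,t4},{t3,t5},{t4,t5},{t3,t4,t5}} W13={{t5},{t2,t5},{t3,t4},{t3,t5},{t4,t5},{t3,t4,t5}} W23={{t1},{t4},{t5},{t2,t4},{t2,t5},{t3,t4},{t3,t5},{t4,t5},{t3,t4,t5}}
  W123={{t5},{t2,t5},{t3,t4},{t3,t5},{t4,t5},{t3,t4,t5}}
components per intersection:
  W1: {{t3},{t5},{t2,t5},{t3,t4},{t3,t5},{t4,t5},{t3,t4,t5}}
  W2: {{t1}} {{t4},{t5},{t2,t4},{t2,t5},{t3,t4},{t3,t5},{t4,t5},{t3,t4,t5}}
  W3: {{t1}} {{t2},{t4},{t5},{t2,t4},{t2,t5},{t3,t4},{t3,t5},{t4,t5},{t3,t4,t5}}
  W12: {{t5},{t2,t5},{t3,t4},{t3,t5},{t4,t5},{t3,t4,t5}}
  W13: {{t5},{t2,t5},{t3,t4},{t3,t5},{t4,t5},{t3,t4,t5}}
  W23: {{t1}} {{t4},{t5},{t2,t4},{t2,t5},{t3,t4},{t3,t5},{t4,t5},{t3,t4,t5}}
  W123: {{t5},{t2,t5},{t3,t4},{t3,t5},{t4,t5},{t3,t4,t5}}
C dims 5,4,1; δ0: rk 3, SNF 1^3; δ1: rk 1, SNF 1^1
Ȟ^0: (5−3)−0=2 ⇒ Z^2
Ȟ^1: (4−1)−3=0 ⇒ 0
Ȟ^2: (1−0)−1=0 ⇒ 0


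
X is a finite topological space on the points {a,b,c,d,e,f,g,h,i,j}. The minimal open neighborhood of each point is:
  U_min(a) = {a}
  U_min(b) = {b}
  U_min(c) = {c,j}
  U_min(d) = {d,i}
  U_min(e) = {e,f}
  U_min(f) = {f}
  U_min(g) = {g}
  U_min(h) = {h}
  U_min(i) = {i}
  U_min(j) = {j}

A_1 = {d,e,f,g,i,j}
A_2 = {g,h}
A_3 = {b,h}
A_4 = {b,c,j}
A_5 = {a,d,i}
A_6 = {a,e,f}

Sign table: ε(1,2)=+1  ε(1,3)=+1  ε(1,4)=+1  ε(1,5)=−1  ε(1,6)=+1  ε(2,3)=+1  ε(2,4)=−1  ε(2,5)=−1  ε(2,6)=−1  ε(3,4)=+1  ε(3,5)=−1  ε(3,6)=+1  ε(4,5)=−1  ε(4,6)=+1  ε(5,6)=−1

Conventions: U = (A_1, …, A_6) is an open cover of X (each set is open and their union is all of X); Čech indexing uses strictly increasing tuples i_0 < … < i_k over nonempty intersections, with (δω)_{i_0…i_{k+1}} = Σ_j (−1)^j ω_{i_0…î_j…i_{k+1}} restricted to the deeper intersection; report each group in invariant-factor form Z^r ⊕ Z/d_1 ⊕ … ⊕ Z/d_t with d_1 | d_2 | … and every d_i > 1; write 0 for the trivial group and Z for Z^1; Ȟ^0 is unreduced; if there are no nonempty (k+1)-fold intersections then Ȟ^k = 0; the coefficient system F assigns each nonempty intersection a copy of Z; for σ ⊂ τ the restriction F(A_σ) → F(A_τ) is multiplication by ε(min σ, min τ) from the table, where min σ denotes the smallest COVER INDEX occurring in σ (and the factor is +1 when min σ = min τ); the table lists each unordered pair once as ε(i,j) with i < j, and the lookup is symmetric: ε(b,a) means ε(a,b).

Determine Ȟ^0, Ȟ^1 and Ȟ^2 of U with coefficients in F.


Ȟ^0 ≅ Z; Ȟ^1 ≅ Z^2; Ȟ^2 ≅ 0

intersection data:
  A12={g} A14={j} A15={d,i} A16={e,f} A23={h} A34={b} A56={a}
C dims 6,7; δ0: rk 5, SNF 1^5
Ȟ^0 = (6 − 5) − 0 = 1, so Ȟ^0 ≅ Z
Ȟ^1 = (7 − 0) − 5 = 2, so Ȟ^1 ≅ Z^2
Ȟ^2 = (0 − 0) − 0 = 0, so Ȟ^2 ≅ 0


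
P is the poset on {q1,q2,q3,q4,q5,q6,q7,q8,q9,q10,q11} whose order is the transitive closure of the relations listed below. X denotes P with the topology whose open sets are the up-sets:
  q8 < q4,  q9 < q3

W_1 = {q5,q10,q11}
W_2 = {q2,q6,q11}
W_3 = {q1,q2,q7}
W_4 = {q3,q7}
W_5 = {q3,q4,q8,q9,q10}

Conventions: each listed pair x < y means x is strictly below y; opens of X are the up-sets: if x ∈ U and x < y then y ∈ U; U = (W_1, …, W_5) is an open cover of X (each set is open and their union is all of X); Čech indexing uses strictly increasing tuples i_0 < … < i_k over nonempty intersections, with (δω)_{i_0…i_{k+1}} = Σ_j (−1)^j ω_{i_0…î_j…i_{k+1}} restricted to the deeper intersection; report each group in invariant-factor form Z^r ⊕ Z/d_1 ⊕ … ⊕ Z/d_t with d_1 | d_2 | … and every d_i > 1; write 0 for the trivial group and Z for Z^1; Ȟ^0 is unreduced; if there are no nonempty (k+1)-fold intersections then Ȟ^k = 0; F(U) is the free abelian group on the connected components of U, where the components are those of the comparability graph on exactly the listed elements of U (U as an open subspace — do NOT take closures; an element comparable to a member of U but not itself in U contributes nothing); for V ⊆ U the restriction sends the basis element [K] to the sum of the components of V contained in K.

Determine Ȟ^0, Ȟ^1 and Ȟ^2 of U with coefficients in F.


Ȟ^0 ≅ Z^9, Ȟ^1 ≅ 0, Ȟ^2 ≅ 0

nerve of the cover:
  W12={q11} W15={q10} W23={q2} W34={q7} W45={q3}
components per intersection:
  W1: {q5} {q10} {q11}
  W2: {q2} {q6} {q11}
  W3: {q1} {q2} {q7}
  W4: {q3} {q7}
  W5: {q3,q9} {q4,q8} {q10}
  W12: {q11}
  W15: {q10}
  W23: {q2}
  W34: {q7}
  W45: {q3}
C dims 14,5; δ0: rk 5, SNF 1^5
Ȟ^0 = (14 − 5) − 0 = 9, so Ȟ^0 ≅ Z^9
Ȟ^1 = (5 − 0) − 5 = 0, so Ȟ^1 ≅ 0
Ȟ^2 = (0 − 0) − 0 = 0, so Ȟ^2 ≅ 0


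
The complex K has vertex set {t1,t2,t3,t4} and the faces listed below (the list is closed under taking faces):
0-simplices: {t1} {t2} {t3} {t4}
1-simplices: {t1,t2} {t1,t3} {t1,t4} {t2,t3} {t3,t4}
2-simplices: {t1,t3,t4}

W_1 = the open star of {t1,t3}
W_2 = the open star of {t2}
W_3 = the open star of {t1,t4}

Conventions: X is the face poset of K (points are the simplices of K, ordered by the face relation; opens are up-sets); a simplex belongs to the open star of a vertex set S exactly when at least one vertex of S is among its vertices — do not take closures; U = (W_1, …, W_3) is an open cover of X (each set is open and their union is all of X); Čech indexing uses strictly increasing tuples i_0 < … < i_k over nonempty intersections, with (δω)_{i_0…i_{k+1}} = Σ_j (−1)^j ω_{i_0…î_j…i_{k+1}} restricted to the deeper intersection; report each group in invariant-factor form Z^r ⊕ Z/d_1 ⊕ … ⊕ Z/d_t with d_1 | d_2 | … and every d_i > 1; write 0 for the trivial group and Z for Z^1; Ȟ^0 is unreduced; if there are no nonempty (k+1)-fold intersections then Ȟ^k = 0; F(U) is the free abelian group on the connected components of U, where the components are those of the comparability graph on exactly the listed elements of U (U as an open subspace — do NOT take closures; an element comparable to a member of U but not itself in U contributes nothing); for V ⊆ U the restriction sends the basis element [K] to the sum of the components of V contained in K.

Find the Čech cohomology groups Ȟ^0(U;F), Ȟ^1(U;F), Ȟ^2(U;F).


Ȟ^0 = Z; Ȟ^1 = Z; Ȟ^2 = 0

intersection data:
  W1={{t1},{t3},{t1,t2},{t1,t3},{t1,t4},{t2,t3},{t3,t4},{t1,t3,t4}} W2={{t2},{t1,t2},{t2,t3}} W3={{t1},{t4},{t1,t2},{t1,t3},{t1,t4},{t3,t4},{t1,t3,t4}}
  W12={{t1,t2},{t2,t3}} W13={{t1},{t1,t2},{t1,t3},{t1,t4},{t3,t4},{t1,t3,t4}} W23={{t1,t2}}
  W123={{t1,t2}}
components per intersection:
  W1: {{t1},{t3},{t1,t2},{t1,t3},{t1,t4},{t2,t3},{t3,t4},{t1,t3,t4}}
  W2: {{t2},{t1,t2},{t2,t3}}
  W3: {{t1},{t4},{t1,t2},{t1,t3},{t1,t4},{t3,t4},{t1,t3,t4}}
  W12: {{t1,t2}} {{t2,t3}}
  W13: {{t1},{t1,t2},{t1,t3},{t1,t4},{t3,t4},{t1,t3,t4}}
  W23: {{t1,t2}}
  W123: {{t1,t2}}
C dims 3,4,1; δ0: rk 2, SNF 1^2; δ1: rk 1, SNF 1^1
Ȟ^0 = (3 − 2) − 0 = 1, so Ȟ^0 ≅ Z
Ȟ^1 = (4 − 1) − 2 = 1, so Ȟ^1 ≅ Z
Ȟ^2 = (1 − 0) − 1 = 0, so Ȟ^2 ≅ 0


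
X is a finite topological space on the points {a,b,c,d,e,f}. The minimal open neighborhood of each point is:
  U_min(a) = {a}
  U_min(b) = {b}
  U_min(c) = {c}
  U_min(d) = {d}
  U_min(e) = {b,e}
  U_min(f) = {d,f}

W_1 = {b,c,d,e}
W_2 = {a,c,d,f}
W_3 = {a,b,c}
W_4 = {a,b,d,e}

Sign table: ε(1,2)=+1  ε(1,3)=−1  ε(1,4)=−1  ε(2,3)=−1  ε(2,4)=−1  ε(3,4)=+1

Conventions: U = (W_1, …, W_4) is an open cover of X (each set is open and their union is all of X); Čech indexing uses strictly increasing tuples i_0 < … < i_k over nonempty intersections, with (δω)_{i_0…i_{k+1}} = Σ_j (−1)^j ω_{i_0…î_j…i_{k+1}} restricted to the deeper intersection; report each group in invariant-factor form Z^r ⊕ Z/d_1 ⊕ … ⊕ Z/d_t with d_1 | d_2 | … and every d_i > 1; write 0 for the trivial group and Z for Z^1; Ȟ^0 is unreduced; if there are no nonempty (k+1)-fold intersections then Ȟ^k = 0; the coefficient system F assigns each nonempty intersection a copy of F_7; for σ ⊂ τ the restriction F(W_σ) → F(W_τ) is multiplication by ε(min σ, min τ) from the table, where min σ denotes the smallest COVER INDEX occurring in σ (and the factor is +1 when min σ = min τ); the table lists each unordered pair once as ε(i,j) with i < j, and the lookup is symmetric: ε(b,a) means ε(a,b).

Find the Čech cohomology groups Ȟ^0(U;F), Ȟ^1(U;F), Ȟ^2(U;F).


nonempty overlaps:
  W12={c,d} W13={b,c} W14={b,d,e} W23={a,c} W24={a,d} W34={a,b}
  W123={c} W124={d} W134={b} W234={a}
C dims 4,6,4; δ0: rk_F7 3; δ1: rk_F7 3
degree 0: 4−3−0 = 1 → Ȟ^0 ≅ Z/7
degree 1: 6−3−3 = 0 → Ȟ^1 ≅ 0
degree 2: 4−0−3 = 1 → Ȟ^2 ≅ Z/7

Ȟ^0(U;F) ≅ Z/7, Ȟ^1(U;F) ≅ 0 and Ȟ^2(U;F) ≅ Z/7


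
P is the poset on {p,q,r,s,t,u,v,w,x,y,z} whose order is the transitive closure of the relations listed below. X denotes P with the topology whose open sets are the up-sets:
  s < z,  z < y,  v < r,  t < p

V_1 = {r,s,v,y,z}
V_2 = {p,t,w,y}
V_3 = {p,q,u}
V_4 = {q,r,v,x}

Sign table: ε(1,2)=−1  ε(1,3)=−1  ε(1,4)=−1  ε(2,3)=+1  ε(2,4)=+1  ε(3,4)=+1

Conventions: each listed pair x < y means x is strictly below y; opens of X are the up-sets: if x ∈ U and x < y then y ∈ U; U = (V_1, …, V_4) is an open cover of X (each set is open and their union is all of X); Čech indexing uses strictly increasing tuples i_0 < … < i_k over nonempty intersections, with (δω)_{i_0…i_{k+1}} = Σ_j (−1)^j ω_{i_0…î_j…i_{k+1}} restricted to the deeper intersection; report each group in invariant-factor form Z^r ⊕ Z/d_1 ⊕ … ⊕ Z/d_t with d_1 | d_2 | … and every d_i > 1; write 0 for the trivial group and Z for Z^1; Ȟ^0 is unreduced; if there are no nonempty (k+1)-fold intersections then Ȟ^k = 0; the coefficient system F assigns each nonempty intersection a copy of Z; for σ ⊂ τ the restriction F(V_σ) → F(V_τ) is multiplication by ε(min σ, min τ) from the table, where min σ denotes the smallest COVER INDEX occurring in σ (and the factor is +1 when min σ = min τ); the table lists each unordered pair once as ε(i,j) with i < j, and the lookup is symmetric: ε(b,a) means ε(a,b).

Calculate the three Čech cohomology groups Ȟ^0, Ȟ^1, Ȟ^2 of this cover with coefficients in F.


Ȟ^0 = Z; Ȟ^1 = Z; Ȟ^2 = 0

nonempty intersections:
  V12={y} V14={r,v} V23={p} V34={q}
C dims 4,4; δ0: rk 3, SNF 1^3
Ȟ^0: (4−3)−0=1 ⇒ Z
Ȟ^1: (4−0)−3=1 ⇒ Z
Ȟ^2: (0−0)−0=0 ⇒ 0


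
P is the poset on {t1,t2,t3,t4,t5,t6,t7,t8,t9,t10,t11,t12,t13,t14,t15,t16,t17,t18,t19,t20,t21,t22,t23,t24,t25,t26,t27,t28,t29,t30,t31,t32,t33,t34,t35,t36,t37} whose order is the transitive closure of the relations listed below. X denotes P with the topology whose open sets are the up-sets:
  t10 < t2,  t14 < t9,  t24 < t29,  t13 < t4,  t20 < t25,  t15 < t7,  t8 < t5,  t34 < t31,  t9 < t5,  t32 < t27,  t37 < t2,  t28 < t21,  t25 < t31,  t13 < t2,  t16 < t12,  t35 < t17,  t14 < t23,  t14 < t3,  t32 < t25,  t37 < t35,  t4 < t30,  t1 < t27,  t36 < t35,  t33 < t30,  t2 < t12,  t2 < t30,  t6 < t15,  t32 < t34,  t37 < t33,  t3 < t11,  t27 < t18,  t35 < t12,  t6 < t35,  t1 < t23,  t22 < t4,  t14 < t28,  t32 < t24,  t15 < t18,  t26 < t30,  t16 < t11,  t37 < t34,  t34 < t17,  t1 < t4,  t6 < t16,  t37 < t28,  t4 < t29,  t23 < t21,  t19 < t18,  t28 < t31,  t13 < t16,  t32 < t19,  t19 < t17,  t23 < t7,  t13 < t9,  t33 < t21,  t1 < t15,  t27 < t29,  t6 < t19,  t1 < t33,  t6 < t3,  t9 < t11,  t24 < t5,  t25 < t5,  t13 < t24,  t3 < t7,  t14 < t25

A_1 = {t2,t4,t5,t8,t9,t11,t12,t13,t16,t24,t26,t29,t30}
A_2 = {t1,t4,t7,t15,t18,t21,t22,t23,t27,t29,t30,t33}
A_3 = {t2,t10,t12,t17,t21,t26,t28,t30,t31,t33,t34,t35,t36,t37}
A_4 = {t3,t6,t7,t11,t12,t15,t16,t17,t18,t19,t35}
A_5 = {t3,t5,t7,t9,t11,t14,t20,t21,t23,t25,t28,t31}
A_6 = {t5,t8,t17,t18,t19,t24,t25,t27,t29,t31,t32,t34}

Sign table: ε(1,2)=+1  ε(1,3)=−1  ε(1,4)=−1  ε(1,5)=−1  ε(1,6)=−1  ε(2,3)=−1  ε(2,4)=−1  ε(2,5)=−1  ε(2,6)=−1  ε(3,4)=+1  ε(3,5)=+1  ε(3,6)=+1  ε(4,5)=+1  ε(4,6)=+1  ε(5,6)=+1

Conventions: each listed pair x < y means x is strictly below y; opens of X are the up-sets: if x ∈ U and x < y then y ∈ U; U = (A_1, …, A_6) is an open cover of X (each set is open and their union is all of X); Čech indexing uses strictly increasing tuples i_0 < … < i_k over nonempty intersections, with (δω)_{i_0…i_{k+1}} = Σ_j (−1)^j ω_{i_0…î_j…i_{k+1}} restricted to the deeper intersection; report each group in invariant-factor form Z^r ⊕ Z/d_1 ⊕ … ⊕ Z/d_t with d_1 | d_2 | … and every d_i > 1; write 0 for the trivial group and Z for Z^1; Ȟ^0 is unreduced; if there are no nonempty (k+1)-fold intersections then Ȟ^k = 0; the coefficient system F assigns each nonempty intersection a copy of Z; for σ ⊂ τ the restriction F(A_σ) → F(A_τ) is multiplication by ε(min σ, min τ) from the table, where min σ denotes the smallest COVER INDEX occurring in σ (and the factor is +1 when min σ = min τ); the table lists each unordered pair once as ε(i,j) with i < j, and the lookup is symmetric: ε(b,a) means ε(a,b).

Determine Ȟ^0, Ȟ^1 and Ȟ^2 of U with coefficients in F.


nerve simplices:
  A12={t4,t29,t30} A13={t2,t12,t26,t30} A14={t11,t12,t16} A15={t5,t9,t11} A16={t5,t8,t24,t29} A23={t21,t30,t33} A24={t7,t15,t18} A25={t7,t21,t23} A26={t18,t27,t29} A34={t12,t17,t35} A35={t21,t28,t31} A36={t17,t31,t34} A45={t3,t7,t11} A46={t17,t18,t19} A56={t5,t25,t31}
  A123={t30} A126={t29} A134={t12} A145={t11} A156={t5} A235={t21} A245={t7} A246={t18} A346={t17} A356={t31}
C dims 6,15,10; δ0: rk 5, SNF 1^5; δ1: rk 10, SNF 1^9·2
degree 0: 6−5−0 = 1 → Ȟ^0 ≅ Z
degree 1: 15−10−5 = 0 → Ȟ^1 ≅ 0
degree 2: 10−0−10 = 0 plus torsion [2] → Ȟ^2 ≅ Z/2

Ȟ^0 = Z, Ȟ^1 = 0, Ȟ^2 = Z/2


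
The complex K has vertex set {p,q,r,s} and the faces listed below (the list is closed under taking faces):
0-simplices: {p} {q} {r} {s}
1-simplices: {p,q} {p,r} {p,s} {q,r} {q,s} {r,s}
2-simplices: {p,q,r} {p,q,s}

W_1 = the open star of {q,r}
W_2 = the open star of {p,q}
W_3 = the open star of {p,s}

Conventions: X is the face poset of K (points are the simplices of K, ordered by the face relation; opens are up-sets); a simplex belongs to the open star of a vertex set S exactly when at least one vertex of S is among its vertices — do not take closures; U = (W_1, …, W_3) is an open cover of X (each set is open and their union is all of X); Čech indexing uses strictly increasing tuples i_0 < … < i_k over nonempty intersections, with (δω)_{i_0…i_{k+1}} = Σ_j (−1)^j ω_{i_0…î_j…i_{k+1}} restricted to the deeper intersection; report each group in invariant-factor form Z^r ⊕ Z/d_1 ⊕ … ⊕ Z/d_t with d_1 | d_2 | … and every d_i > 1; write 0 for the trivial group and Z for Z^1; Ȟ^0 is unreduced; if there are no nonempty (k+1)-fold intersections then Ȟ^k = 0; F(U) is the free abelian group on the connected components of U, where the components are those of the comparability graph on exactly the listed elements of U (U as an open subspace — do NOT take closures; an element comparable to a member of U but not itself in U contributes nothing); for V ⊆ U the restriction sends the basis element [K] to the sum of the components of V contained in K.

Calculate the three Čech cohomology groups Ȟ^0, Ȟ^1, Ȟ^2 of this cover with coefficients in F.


Ȟ^0 = Z, Ȟ^1 = Z and Ȟ^2 = 0

nerve simplices:
  W1={{q},{r},{p,q},{p,r},{q,r},{q,s},{r,s},{p,q,r},{p,q,s}} W2={{p},{q},{p,q},{p,r},{p,s},{q,r},{q,s},{p,q,r},{p,q,s}} W3={{p},{s},{p,q},{p,r},{p,s},{q,s},{r,s},{p,q,r},{p,q,s}}
  W12={{q},{p,q},{p,r},{q,r},{q,s},{p,q,r},{p,q,s}} W13={{p,q},{p,r},{q,s},{r,s},{p,q,r},{p,q,s}} W23={{p},{p,q},{p,r},{p,s},{q,s},{p,q,r},{p,q,s}}
  W123={{p,q},{p,r},{q,s},{p,q,r},{p,q,s}}
components per intersection:
  W1: {{q},{r},{p,q},{p,r},{q,r},{q,s},{r,s},{p,q,r},{p,q,s}}
  W2: {{p},{q},{p,q},{p,r},{p,s},{q,r},{q,s},{p,q,r},{p,q,s}}
  W3: {{p},{s},{p,q},{p,r},{p,s},{q,s},{r,s},{p,q,r},{p,q,s}}
  W12: {{q},{p,q},{p,r},{q,r},{q,s},{p,q,r},{p,q,s}}
  W13: {{p,q},{p,r},{q,s},{p,q,r},{p,q,s}} {{r,s}}
  W23: {{p},{p,q},{p,r},{p,s},{q,s},{p,q,r},{p,q,s}}
  W123: {{p,q},{p,r},{q,s},{p,q,r},{p,q,s}}
C dims 3,4,1; δ0: rk 2, SNF 1^2; δ1: rk 1, SNF 1^1
degree 0: 3−2−0 = 1 → Ȟ^0 ≅ Z
degree 1: 4−1−2 = 1 → Ȟ^1 ≅ Z
degree 2: 1−0−1 = 0 → Ȟ^2 ≅ 0


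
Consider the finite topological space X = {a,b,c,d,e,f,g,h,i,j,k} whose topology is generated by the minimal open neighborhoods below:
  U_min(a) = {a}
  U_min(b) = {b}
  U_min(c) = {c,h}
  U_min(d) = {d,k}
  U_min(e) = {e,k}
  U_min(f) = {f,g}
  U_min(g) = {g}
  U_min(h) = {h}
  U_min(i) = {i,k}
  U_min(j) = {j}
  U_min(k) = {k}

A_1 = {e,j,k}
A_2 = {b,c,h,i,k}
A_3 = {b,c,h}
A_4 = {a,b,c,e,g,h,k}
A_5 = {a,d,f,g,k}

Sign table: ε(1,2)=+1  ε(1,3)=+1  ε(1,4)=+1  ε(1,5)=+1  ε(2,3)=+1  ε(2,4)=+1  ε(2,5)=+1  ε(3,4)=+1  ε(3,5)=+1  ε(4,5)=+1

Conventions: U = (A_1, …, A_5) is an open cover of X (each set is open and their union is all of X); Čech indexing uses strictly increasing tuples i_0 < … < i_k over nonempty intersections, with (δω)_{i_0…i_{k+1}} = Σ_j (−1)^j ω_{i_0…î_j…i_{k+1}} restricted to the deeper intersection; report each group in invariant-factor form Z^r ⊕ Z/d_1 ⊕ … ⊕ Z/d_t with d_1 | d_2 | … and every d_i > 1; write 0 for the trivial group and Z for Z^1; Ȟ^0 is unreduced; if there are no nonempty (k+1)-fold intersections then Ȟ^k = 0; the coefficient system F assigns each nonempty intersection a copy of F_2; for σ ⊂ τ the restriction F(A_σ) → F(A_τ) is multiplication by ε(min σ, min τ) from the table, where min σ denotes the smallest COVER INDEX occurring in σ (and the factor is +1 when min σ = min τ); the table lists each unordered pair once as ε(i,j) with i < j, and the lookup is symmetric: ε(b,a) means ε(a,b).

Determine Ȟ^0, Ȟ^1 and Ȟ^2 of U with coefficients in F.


nerve of the cover:
  A12={k} A14={e,k} A15={k} A23={b,c,h} A24={b,c,h,k} A25={k} A34={b,c,h} A45={a,g,k}
  A124={k} A125={k} A145={k} A234={b,c,h} A245={k}
  A1245={k}
C dims 5,8,5,1; δ0: rk_F2 4; δ1: rk_F2 4; δ2: rk_F2 1
Ȟ^0 = (5 − 4) − 0 = 1, so Ȟ^0 ≅ Z/2
Ȟ^1 = (8 − 4) − 4 = 0, so Ȟ^1 ≅ 0
Ȟ^2 = (5 − 1) − 4 = 0, so Ȟ^2 ≅ 0

Ȟ^0 ≅ Z/2, Ȟ^1 ≅ 0 and Ȟ^2 ≅ 0


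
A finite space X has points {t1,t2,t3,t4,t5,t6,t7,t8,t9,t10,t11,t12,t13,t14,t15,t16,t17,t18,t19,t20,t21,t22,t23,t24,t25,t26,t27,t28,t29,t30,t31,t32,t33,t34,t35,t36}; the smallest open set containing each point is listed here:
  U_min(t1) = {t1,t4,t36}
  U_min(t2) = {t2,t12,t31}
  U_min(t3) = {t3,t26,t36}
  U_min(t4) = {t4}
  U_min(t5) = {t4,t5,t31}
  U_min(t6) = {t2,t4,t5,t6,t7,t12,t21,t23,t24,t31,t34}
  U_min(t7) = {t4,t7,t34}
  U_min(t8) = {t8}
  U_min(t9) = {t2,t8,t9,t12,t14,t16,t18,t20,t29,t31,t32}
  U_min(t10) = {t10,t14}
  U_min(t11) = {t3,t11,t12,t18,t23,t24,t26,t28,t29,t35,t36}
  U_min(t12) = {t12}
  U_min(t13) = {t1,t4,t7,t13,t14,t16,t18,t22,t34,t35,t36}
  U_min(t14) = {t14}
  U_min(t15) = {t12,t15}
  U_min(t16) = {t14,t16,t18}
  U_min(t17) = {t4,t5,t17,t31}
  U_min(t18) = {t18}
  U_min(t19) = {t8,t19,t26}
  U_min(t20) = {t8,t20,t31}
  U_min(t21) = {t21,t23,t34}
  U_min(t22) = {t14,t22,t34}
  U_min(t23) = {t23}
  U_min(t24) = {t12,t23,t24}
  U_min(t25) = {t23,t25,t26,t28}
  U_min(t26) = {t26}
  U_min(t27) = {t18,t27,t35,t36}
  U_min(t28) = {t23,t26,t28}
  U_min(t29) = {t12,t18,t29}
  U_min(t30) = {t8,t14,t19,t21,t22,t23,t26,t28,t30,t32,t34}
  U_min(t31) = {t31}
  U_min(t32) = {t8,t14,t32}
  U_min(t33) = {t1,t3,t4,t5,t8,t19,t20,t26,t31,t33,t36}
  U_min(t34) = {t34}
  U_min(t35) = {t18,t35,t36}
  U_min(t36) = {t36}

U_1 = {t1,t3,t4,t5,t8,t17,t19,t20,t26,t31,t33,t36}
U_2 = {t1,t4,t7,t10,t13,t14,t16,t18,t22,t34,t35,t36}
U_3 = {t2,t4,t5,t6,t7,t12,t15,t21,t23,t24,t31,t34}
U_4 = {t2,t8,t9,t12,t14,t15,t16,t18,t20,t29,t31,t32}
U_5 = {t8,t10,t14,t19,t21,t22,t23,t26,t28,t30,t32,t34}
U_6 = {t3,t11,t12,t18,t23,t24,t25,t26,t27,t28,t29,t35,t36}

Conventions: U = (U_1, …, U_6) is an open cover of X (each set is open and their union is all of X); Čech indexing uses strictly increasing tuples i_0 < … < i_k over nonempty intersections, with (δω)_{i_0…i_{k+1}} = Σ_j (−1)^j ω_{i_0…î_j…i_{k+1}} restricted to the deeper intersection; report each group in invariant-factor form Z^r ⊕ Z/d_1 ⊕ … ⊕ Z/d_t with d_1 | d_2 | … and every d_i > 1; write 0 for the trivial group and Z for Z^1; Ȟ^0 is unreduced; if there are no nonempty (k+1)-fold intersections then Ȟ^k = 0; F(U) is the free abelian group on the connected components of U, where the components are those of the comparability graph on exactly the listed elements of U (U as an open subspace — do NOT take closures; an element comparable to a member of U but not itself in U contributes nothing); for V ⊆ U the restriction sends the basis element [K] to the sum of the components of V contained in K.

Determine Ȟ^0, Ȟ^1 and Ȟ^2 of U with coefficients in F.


Ȟ^0 = Z,  Ȟ^1 = 0,  Ȟ^2 = Z/2

nerve of the cover:
  U12={t1,t4,t36} U13={t4,t5,t31} U14={t8,t20,t31} U15={t8,t19,t26} U16={t3,t26,t36} U23={t4,t7,t34} U24={t14,t16,t18} U25={t10,t14,t22,t34} U26={t18,t35,t36} U34={t2,t12,t15,t31} U35={t21,t23,t34} U36={t12,t23,t24} U45={t8,t14,t32} U46={t12,t18,t29} U56={t23,t26,t28}
  U123={t4} U126={t36} U134={t31} U145={t8} U156={t26} U235={t34} U245={t14} U246={t18} U346={t12} U356={t23}
components per intersection:
  U1: {t1,t3,t4,t5,t8,t17,t19,t20,t26,t31,t33,t36}
  U2: {t1,t4,t7,t10,t13,t14,t16,t18,t22,t34,t35,t36}
  U3: {t2,t4,t5,t6,t7,t12,t15,t21,t23,t24,t31,t34}
  U4: {t2,t8,t9,t12,t14,t15,t16,t18,t20,t29,t31,t32}
  U5: {t8,t10,t14,t19,t21,t22,t23,t26,t28,t30,t32,t34}
  U6: {t3,t11,t12,t18,t23,t24,t25,t26,t27,t28,t29,t35,t36}
  U12: {t1,t4,t36}
  U13: {t4,t5,t31}
  U14: {t8,t20,t31}
  U15: {t8,t19,t26}
  U16: {t3,t26,t36}
  U23: {t4,t7,t34}
  U24: {t14,t16,t18}
  U25: {t10,t14,t22,t34}
  U26: {t18,t35,t36}
  U34: {t2,t12,t15,t31}
  U35: {t21,t23,t34}
  U36: {t12,t23,t24}
  U45: {t8,t14,t32}
  U46: {t12,t18,t29}
  U56: {t23,t26,t28}
  U123: {t4}
  U126: {t36}
  U134: {t31}
  U145: {t8}
  U156: {t26}
  U235: {t34}
  U245: {t14}
  U246: {t18}
  U346: {t12}
  U356: {t23}
C dims 6,15,10; δ0: rk 5, SNF 1^5; δ1: rk 10, SNF 1^9·2
Ȟ^0 = (6 − 5) − 0 = 1, so Ȟ^0 ≅ Z
Ȟ^1 = (15 − 10) − 5 = 0, so Ȟ^1 ≅ 0
Ȟ^2 = (10 − 0) − 10 = 0 plus torsion [2], so Ȟ^2 ≅ Z/2
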